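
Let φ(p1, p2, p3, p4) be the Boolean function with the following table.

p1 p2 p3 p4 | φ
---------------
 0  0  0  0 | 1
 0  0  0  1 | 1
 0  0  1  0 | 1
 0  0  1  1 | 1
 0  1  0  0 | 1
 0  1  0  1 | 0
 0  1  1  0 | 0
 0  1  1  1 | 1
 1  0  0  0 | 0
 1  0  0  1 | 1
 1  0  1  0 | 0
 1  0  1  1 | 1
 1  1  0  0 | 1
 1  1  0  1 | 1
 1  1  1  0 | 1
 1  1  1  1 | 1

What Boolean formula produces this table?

There are just 4 zero rows: (0,1,0,1), (0,1,1,0), (1,0,0,0), (1,0,1,0). Their minterms are ¬p1·p2·¬p3·p4, ¬p1·p2·p3·¬p4, p1·¬p2·¬p3·¬p4, p1·¬p2·p3·¬p4; the OR of those covers precisely the 0-outputs, and negating it yields φ.

φ(p1, p2, p3, p4) = ¬((((((¬p1 ∧ p2) ∧ ¬p3) ∧ p4) ∨ (((¬p1 ∧ p2) ∧ p3) ∧ ¬p4)) ∨ (((p1 ∧ ¬p2) ∧ ¬p3) ∧ ¬p4)) ∨ (((p1 ∧ ¬p2) ∧ p3) ∧ ¬p4))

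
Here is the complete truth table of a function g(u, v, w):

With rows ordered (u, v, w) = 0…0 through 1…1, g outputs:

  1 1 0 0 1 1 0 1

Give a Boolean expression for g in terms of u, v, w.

g(u, v, w) = ¬((((¬u ∧ v) ∧ ¬w) ∨ ((¬u ∧ v) ∧ w)) ∨ ((u ∧ v) ∧ ¬w))

g is 0 on only 3 rows — (0,1,0), (0,1,1), (1,1,0). Writing each as a minterm (¬u·v·¬w, ¬u·v·w, u·v·¬w) and OR-ing them characterizes exactly where g=0, so g is the negation of that disjunction.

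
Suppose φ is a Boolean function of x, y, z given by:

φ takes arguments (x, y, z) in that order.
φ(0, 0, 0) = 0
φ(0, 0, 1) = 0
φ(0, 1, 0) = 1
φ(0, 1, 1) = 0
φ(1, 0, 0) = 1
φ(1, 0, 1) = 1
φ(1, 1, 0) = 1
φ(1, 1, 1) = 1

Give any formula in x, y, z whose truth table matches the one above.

φ is 0 on only 3 rows — (0,0,0), (0,0,1), (0,1,1). Writing each as a minterm (¬x·¬y·¬z, ¬x·¬y·z, ¬x·y·z) and OR-ing them characterizes exactly where φ=0, so φ is the negation of that disjunction.

φ(x, y, z) = ((((x' · y') · z') + ((x' · y') · z)) + ((x' · y) · z))'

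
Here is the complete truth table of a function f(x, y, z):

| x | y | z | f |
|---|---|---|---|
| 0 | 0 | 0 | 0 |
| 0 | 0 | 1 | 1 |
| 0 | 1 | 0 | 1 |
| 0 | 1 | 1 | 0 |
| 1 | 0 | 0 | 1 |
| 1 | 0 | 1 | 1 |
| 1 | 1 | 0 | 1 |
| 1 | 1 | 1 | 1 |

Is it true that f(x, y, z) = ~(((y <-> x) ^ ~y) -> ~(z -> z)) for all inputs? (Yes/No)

Test each input against both f and the formula:
  x=0, y=0, z=0: formula gives 0, f = 0 ✓
  x=0, y=0, z=1: formula gives 0, but f = 1 ✗
Since they disagree at (0,0,1), the expression is not a correct formula for f.

No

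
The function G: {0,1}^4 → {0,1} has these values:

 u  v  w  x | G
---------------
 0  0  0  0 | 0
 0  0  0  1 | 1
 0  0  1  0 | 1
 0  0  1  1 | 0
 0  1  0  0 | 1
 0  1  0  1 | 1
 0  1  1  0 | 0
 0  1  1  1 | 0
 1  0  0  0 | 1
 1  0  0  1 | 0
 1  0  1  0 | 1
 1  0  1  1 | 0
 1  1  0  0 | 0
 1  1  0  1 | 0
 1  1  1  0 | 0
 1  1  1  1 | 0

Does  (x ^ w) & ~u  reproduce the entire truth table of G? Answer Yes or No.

Evaluate (x ^ w) & ~u on each row and compare to G:
  u=0, v=0, w=0, x=0: formula gives 0, G = 0 ✓
  u=0, v=0, w=0, x=1: formula gives 1, G = 1 ✓
  u=0, v=0, w=1, x=0: formula gives 1, G = 1 ✓
  u=0, v=0, w=1, x=1: formula gives 0, G = 0 ✓
  u=0, v=1, w=0, x=0: formula gives 0, but G = 1 ✗
Since they disagree at (0,1,0,0), the expression is not a correct formula for G.

No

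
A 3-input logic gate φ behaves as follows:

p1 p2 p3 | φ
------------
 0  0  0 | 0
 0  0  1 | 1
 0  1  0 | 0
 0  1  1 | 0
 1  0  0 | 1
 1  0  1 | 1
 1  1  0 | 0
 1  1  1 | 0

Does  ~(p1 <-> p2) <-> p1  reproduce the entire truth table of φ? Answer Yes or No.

No

Evaluate ~(p1 <-> p2) <-> p1 on each row and compare to φ:
  p1=0, p2=0, p3=0: formula gives 1, but φ = 0 ✗
Row (0,0,0) is a counterexample, so the formula is not equivalent to φ.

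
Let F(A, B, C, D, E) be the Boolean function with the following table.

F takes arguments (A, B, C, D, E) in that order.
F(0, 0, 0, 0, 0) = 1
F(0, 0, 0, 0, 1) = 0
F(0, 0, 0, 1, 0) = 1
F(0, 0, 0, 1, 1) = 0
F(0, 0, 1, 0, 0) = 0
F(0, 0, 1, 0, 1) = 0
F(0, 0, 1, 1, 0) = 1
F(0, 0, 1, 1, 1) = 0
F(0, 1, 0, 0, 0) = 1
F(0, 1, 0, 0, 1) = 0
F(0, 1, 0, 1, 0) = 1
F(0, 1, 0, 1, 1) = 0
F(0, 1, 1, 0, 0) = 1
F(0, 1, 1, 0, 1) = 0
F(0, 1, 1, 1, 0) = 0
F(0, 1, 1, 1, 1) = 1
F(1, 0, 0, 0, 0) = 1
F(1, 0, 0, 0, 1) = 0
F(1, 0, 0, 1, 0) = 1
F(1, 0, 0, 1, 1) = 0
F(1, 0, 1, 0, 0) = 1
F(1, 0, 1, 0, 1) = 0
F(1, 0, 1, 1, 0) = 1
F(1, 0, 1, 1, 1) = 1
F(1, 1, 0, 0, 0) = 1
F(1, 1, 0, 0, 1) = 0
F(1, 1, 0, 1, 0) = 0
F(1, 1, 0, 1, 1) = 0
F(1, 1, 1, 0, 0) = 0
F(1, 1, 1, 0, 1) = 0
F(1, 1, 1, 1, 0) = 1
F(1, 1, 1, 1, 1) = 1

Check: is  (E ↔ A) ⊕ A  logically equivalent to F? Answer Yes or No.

Test each input against both F and the formula:
  A=0, B=0, C=0, D=0, E=0: formula gives 1, F = 1 ✓
  A=0, B=0, C=0, D=0, E=1: formula gives 0, F = 0 ✓
  A=0, B=0, C=0, D=1, E=0: formula gives 1, F = 1 ✓
  A=0, B=0, C=0, D=1, E=1: formula gives 0, F = 0 ✓
  A=0, B=0, C=1, D=0, E=0: formula gives 1, but F = 0 ✗
A single disagreement suffices: at (0,0,1,0,0) they differ, so the formula does not compute F.

No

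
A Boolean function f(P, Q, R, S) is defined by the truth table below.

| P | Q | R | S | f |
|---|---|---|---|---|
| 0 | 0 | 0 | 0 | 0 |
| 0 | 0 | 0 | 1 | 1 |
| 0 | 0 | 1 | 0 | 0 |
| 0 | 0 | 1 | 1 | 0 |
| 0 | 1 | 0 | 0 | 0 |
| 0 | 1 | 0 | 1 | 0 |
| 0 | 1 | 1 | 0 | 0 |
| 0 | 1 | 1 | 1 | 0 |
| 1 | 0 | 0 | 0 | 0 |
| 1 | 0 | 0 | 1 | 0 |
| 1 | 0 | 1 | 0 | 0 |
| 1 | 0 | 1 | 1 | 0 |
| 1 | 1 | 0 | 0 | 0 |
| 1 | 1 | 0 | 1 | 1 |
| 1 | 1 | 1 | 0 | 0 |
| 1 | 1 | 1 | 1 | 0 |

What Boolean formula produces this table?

f(P, Q, R, S) = (((¬P ∧ ¬Q) ∧ ¬R) ∧ S) ∨ (((P ∧ Q) ∧ ¬R) ∧ S)

Collect the rows where f=1 — (0,0,0,1), (1,1,0,1) — and write one minterm per row: ¬P·¬Q·¬R·S, P·Q·¬R·S. Their union (logical OR) reproduces the table exactly.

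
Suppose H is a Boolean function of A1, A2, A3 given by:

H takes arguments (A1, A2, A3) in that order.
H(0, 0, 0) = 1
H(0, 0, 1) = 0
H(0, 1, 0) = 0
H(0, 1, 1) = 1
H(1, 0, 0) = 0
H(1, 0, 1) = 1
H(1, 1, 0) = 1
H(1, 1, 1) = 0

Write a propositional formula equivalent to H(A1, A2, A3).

H(A1, A2, A3) = ((A1 ⊕ A2) ⊕ A3)'

The output is 1 exactly when an even number of inputs are 1 — the complement of 3-way XOR.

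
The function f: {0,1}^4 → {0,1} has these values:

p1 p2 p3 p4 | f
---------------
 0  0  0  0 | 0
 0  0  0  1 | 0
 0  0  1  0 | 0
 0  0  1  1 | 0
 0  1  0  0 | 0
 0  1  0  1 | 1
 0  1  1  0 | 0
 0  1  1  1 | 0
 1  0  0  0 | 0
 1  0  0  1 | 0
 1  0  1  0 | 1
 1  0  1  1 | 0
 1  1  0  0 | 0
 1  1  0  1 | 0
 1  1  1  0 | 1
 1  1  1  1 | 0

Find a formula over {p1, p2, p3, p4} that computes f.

f(p1, p2, p3, p4) = ((((¬p1 ∧ p2) ∧ ¬p3) ∧ p4) ∨ (((p1 ∧ ¬p2) ∧ p3) ∧ ¬p4)) ∨ (((p1 ∧ p2) ∧ p3) ∧ ¬p4)

The 1-rows are (0,1,0,1), (1,0,1,0), (1,1,1,0). Each contributes one minterm — ¬p1·p2·¬p3·p4; p1·¬p2·p3·¬p4; p1·p2·p3·¬p4 — and their disjunction is a sum-of-products form of f.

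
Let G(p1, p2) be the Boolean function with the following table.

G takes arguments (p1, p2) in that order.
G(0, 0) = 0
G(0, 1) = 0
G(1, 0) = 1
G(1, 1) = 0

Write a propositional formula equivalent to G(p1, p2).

1 only at (1,0): p1 AND NOT p2.

G(p1, p2) = p1 AND NOT p2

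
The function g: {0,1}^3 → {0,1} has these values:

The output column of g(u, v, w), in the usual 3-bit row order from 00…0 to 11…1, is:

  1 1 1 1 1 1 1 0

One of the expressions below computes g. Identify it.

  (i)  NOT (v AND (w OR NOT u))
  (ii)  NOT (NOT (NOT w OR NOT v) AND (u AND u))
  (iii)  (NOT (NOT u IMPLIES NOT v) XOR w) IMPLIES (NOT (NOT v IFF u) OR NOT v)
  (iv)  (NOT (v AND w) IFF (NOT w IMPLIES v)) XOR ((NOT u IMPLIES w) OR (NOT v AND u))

ii

(i): at (0,1,0) it gives 0, but g = 1 — eliminated.
(iii): at (0,1,0) it gives 0, but g = 1 — eliminated.
(iv): at (0,0,0) it gives 0, but g = 1 — eliminated.
Only (ii) survives; checking it on all 8 rows confirms it matches g.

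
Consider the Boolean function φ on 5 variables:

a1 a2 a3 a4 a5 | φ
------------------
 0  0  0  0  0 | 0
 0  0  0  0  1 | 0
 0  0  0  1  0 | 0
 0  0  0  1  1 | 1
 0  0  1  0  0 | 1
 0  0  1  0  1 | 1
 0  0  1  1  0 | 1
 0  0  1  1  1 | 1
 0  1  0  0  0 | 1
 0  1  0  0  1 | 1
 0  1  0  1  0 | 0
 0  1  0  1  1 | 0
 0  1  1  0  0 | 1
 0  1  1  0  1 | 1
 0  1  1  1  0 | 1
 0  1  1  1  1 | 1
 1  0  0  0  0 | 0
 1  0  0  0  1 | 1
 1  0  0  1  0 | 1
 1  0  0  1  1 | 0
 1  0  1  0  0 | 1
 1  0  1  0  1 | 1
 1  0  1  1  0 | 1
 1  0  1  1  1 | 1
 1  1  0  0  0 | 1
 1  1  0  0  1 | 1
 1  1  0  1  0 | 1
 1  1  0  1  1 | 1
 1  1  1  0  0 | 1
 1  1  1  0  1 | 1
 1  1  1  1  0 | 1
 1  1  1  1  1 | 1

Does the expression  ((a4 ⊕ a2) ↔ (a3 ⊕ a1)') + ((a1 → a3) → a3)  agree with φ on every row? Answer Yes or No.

Evaluate ((a4 ⊕ a2) ↔ (a3 ⊕ a1)') + ((a1 → a3) → a3) on each row and compare to φ:
  a1=0, a2=0, a3=0, a4=0, a5=0: formula gives 0, φ = 0 ✓
  a1=0, a2=0, a3=0, a4=0, a5=1: formula gives 0, φ = 0 ✓
  a1=0, a2=0, a3=0, a4=1, a5=0: formula gives 1, but φ = 0 ✗
Row (0,0,0,1,0) is a counterexample, so the formula is not equivalent to φ.

No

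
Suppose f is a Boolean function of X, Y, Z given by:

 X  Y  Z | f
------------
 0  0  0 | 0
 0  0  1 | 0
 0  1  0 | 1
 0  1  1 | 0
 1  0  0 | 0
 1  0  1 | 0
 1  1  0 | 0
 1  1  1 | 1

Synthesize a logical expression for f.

f(X, Y, Z) = ((X' · Y) · Z') + ((X · Y) · Z)

f=1 on 2 inputs: (0,1,0), (1,1,1). Reading each as a conjunction of literals (¬X·Y·¬Z, X·Y·Z) and taking the OR gives the canonical DNF.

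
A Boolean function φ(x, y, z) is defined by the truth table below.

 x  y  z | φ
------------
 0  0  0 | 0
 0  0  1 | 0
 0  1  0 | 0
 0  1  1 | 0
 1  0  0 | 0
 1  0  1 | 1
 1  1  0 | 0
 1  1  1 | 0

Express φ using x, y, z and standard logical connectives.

φ(x, y, z) = (x AND NOT y) AND z

φ is 1 on exactly one input, (1,0,1), whose minterm is x·¬y·z. So φ is just that conjunction.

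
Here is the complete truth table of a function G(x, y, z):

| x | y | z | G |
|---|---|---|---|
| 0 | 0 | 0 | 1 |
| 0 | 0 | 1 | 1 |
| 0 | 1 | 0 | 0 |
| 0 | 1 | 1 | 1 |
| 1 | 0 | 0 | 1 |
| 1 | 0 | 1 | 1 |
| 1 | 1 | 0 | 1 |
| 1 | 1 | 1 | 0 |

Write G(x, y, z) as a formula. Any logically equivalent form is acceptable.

G(x, y, z) = not (((not x and y) and not z) or ((x and y) and z))

The 0-rows are (0,1,0), (1,1,1). Take each as a conjunction (¬x·y·¬z, x·y·z), form their disjunction, and complement — that gives a formula that is 1 everywhere G is.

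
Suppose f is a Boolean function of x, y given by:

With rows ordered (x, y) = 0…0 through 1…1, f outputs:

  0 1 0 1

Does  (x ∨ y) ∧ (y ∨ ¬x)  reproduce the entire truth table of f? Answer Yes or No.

Test each input against both f and the formula:
  x=0, y=0: formula gives 0, f = 0 ✓
  x=0, y=1: formula gives 1, f = 1 ✓
  x=1, y=0: formula gives 0, f = 0 ✓
  x=1, y=1: formula gives 1, f = 1 ✓
Every row agrees, so the formula is equivalent.

Yes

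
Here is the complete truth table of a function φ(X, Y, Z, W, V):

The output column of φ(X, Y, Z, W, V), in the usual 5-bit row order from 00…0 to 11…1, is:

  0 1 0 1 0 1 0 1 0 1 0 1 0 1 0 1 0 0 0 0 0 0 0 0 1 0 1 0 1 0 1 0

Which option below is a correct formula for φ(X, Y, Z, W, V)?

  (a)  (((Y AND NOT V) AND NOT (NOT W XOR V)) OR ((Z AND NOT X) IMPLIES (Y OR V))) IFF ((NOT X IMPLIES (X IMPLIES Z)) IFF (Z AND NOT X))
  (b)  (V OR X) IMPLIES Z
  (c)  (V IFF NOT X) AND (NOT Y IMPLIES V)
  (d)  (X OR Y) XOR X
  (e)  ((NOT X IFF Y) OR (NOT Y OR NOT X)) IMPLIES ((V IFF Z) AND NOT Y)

c

(a) fails at (0,0,0,0,1): the formula yields 0, φ is 1.
(b) fails at (0,0,0,0,0): the formula yields 1, φ is 0.
(d) fails at (0,0,0,0,1): the formula yields 0, φ is 1.
(e) fails at (0,0,0,0,0): the formula yields 1, φ is 0.
(c) is the remaining candidate, and it agrees with φ on all 32 inputs.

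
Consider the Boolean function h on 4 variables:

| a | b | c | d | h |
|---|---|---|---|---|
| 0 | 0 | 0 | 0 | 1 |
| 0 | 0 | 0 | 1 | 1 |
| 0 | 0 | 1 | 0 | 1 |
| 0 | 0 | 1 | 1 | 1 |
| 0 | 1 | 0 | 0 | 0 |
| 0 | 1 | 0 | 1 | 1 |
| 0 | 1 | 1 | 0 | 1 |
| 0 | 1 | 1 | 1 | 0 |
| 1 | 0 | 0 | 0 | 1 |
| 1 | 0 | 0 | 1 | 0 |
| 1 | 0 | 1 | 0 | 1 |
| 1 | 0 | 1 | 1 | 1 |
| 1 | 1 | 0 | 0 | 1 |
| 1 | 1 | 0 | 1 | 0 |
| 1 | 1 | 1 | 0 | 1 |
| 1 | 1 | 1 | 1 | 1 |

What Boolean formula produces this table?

There are just 4 zero rows: (0,1,0,0), (0,1,1,1), (1,0,0,1), (1,1,0,1). Their minterms are ¬a·b·¬c·¬d, ¬a·b·c·d, a·¬b·¬c·d, a·b·¬c·d; the OR of those covers precisely the 0-outputs, and negating it yields h.

h(a, b, c, d) = not ((((((not a and b) and not c) and not d) or (((not a and b) and c) and d)) or (((a and not b) and not c) and d)) or (((a and b) and not c) and d))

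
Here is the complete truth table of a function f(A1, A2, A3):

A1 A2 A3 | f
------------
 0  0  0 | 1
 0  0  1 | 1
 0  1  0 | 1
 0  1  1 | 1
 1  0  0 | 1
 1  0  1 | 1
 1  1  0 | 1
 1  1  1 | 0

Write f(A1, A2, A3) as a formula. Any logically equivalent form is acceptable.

f(A1, A2, A3) = not ((A1 and A2) and A3)

The output is 0 only when every input is 1 — NAND of all inputs.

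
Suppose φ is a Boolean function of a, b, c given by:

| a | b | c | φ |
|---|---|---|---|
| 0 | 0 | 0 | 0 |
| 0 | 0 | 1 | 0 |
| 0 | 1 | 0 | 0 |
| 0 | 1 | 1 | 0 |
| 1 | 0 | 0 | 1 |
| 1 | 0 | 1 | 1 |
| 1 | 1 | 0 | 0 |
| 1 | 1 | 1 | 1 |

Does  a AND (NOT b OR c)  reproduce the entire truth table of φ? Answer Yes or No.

Test each input against both φ and the formula:
  a=0, b=0, c=0: formula gives 0, φ = 0 ✓
  a=0, b=0, c=1: formula gives 0, φ = 0 ✓
  a=0, b=1, c=0: formula gives 0, φ = 0 ✓
  a=0, b=1, c=1: formula gives 0, φ = 0 ✓
  a=1, b=0, c=0: formula gives 1, φ = 1 ✓
  … (the remaining 3 rows also agree.)
Every row agrees, so the formula is equivalent.

Yes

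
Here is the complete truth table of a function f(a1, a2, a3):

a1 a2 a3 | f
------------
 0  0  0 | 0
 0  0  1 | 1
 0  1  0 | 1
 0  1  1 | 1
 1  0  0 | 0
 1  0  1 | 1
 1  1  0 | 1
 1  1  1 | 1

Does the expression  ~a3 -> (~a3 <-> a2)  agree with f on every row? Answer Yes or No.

Check the formula against f row by row:
  a1=0, a2=0, a3=0: formula gives 0, f = 0 ✓
  a1=0, a2=0, a3=1: formula gives 1, f = 1 ✓
  a1=0, a2=1, a3=0: formula gives 1, f = 1 ✓
  a1=0, a2=1, a3=1: formula gives 1, f = 1 ✓
  a1=1, a2=0, a3=0: formula gives 0, f = 0 ✓
  …and likewise for the remaining 3 rows.
No disagreement on any input; they are logically equivalent.

Yes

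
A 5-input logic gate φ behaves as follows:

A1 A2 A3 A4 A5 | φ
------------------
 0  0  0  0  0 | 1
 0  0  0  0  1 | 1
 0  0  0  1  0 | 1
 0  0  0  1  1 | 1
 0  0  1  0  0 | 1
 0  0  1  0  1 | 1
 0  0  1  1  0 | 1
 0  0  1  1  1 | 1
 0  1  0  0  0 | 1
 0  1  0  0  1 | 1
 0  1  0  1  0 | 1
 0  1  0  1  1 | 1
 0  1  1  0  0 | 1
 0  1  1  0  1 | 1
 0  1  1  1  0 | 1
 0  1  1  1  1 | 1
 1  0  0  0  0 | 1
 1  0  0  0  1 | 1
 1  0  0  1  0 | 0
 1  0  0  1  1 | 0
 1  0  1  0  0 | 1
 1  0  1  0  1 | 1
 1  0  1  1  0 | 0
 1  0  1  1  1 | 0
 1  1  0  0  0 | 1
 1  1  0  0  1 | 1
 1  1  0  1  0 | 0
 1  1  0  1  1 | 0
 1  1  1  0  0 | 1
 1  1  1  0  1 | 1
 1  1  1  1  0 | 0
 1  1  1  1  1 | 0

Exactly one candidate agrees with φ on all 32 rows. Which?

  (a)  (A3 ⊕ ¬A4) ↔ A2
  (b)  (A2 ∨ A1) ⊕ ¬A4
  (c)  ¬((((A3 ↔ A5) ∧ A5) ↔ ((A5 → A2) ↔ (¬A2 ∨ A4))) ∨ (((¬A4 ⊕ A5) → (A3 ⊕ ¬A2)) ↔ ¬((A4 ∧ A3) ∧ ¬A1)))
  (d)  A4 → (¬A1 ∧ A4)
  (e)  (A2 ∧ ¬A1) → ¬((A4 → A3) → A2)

(a) disagrees with φ on (0,0,0,0,0) (formula → 0, table → 1); rule it out.
(b) disagrees with φ on (0,0,0,1,0) (formula → 0, table → 1); rule it out.
(c) disagrees with φ on (0,0,0,0,0) (formula → 0, table → 1); rule it out.
(e) disagrees with φ on (0,1,0,0,0) (formula → 0, table → 1); rule it out.
That leaves (d). Evaluating it on every row reproduces the table of φ exactly.

d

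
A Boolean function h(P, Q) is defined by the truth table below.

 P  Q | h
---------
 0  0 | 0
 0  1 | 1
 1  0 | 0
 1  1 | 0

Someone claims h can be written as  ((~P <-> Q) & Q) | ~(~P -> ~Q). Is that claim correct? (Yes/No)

Evaluate ((~P <-> Q) & Q) | ~(~P -> ~Q) on each row and compare to h:
  P=0, Q=0: formula gives 0, h = 0 ✓
  P=0, Q=1: formula gives 1, h = 1 ✓
  P=1, Q=0: formula gives 0, h = 0 ✓
  P=1, Q=1: formula gives 0, h = 0 ✓
No disagreement on any input; they are logically equivalent.

Yes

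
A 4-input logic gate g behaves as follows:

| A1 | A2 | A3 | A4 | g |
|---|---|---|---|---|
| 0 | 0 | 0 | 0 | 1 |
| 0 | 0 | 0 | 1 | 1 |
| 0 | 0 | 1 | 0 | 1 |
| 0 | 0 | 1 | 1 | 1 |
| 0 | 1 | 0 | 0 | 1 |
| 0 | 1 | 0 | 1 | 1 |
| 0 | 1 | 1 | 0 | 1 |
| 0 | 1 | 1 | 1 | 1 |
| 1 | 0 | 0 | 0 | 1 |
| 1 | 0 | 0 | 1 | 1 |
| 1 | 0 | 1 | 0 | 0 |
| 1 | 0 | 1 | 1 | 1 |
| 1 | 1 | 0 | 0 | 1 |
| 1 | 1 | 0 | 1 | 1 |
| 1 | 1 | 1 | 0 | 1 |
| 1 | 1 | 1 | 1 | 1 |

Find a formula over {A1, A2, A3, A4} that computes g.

Only row (1,0,1,0) gives 0. So g is 1 everywhere except there — the complement of the minterm A1·¬A2·A3·¬A4.

g(A1, A2, A3, A4) = ¬(((A1 ∧ ¬A2) ∧ A3) ∧ ¬A4)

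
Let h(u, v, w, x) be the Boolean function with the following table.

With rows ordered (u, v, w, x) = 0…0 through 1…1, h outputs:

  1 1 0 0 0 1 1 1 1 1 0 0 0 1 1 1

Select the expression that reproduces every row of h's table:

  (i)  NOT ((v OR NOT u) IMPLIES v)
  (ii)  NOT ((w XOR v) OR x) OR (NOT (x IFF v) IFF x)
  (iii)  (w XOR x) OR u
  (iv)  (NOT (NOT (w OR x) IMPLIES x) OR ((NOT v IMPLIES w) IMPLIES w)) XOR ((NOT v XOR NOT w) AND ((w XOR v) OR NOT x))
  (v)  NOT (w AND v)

(i): at (0,0,1,0) it gives 1, but h = 0 — eliminated.
(ii): at (0,0,1,0) it gives 1, but h = 0 — eliminated.
(iii): at (0,0,0,0) it gives 0, but h = 1 — eliminated.
(v): at (0,0,1,0) it gives 1, but h = 0 — eliminated.
That leaves (iv). Evaluating it on every row reproduces the table of h exactly.

iv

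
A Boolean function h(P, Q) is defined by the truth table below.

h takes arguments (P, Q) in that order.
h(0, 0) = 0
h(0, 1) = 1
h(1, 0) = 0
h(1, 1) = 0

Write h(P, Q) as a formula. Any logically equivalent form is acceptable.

1 only at (0,1): NOT P AND Q.

h(P, Q) = not P and Q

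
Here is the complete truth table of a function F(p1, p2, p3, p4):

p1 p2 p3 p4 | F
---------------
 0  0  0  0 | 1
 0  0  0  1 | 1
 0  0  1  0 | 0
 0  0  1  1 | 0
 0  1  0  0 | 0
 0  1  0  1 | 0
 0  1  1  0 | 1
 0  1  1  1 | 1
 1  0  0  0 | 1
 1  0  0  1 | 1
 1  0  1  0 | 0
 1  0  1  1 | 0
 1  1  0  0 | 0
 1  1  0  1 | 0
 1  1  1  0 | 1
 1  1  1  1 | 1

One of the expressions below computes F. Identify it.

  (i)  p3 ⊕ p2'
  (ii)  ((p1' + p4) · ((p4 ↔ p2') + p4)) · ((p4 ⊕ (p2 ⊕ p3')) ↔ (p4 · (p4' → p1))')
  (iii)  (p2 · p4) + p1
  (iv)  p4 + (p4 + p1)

i

(ii): at (0,0,0,0) it gives 0, but F = 1 — eliminated.
(iii): at (0,0,0,0) it gives 0, but F = 1 — eliminated.
(iv): at (0,0,0,0) it gives 0, but F = 1 — eliminated.
(i) is the remaining candidate, and it agrees with F on all 16 inputs.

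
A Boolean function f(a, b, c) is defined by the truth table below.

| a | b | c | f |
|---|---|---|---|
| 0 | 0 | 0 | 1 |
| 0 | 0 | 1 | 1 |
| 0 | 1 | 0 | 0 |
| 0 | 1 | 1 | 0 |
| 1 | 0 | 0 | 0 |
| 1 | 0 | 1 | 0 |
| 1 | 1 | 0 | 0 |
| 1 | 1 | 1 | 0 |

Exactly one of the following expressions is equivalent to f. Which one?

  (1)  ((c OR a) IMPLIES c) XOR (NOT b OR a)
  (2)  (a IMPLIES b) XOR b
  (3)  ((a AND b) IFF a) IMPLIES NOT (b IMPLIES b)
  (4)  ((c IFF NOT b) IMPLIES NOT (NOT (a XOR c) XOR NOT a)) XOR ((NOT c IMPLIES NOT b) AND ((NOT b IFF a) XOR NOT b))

(1): at (0,0,0) it gives 0, but f = 1 — eliminated.
(3): at (0,0,0) it gives 0, but f = 1 — eliminated.
(4): at (0,0,0) it gives 0, but f = 1 — eliminated.
That leaves (2). Evaluating it on every row reproduces the table of f exactly.

2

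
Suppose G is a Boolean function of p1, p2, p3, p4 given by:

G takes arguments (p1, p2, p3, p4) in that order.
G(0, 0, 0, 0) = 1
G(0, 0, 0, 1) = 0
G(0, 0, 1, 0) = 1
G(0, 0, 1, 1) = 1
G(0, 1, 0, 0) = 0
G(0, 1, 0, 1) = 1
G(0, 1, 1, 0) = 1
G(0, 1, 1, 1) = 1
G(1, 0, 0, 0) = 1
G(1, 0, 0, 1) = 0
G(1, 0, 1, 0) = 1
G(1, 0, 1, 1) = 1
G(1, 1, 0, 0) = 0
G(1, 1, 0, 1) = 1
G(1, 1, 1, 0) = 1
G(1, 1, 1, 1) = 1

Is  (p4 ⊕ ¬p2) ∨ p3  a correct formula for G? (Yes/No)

Evaluate (p4 ⊕ ¬p2) ∨ p3 on each row and compare to G:
  p1=0, p2=0, p3=0, p4=0: formula gives 1, G = 1 ✓
  p1=0, p2=0, p3=0, p4=1: formula gives 0, G = 0 ✓
  p1=0, p2=0, p3=1, p4=0: formula gives 1, G = 1 ✓
  p1=0, p2=0, p3=1, p4=1: formula gives 1, G = 1 ✓
  … (the remaining 12 rows also agree.)
Every row agrees, so the formula is equivalent.

Yes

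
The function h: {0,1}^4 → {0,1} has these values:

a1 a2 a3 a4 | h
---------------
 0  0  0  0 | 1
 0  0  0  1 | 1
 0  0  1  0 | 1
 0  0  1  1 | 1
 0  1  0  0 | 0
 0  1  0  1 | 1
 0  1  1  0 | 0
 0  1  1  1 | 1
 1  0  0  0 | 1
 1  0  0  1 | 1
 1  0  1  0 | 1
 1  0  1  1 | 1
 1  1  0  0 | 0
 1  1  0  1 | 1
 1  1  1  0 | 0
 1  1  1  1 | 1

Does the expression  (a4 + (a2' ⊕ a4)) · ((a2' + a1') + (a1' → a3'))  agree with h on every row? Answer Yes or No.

Yes

Evaluate (a4 + (a2' ⊕ a4)) · ((a2' + a1') + (a1' → a3')) on each row and compare to h:
  a1=0, a2=0, a3=0, a4=0: formula gives 1, h = 1 ✓
  a1=0, a2=0, a3=0, a4=1: formula gives 1, h = 1 ✓
  a1=0, a2=0, a3=1, a4=0: formula gives 1, h = 1 ✓
  a1=0, a2=0, a3=1, a4=1: formula gives 1, h = 1 ✓
  … (the remaining 12 rows also agree.)
Every row agrees, so the formula is equivalent.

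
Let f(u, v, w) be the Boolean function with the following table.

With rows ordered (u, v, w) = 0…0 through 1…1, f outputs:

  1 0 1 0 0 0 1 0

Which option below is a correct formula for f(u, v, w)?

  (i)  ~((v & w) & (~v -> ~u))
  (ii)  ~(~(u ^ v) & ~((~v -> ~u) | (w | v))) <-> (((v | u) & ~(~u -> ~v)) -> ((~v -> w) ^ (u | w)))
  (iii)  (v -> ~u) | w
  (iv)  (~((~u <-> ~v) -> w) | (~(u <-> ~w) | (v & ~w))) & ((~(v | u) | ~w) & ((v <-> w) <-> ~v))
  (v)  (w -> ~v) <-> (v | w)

(i) disagrees with f on (0,0,1) (formula → 1, table → 0); rule it out.
(ii) disagrees with f on (0,0,1) (formula → 1, table → 0); rule it out.
(iii) disagrees with f on (0,0,1) (formula → 1, table → 0); rule it out.
(v) disagrees with f on (0,0,0) (formula → 0, table → 1); rule it out.
That leaves (iv). Evaluating it on every row reproduces the table of f exactly.

iv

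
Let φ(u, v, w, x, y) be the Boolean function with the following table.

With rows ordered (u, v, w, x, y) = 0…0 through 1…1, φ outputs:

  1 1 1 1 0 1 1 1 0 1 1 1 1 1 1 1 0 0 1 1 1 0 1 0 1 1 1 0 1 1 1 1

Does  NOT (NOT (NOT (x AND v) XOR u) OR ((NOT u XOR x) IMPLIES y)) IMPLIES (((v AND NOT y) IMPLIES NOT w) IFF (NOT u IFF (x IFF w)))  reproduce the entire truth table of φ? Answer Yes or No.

No

Test each input against both φ and the formula:
  u=0, v=0, w=0, x=0, y=0: formula gives 1, φ = 1 ✓
  u=0, v=0, w=0, x=0, y=1: formula gives 1, φ = 1 ✓
  u=0, v=0, w=0, x=1, y=0: formula gives 1, φ = 1 ✓
  u=0, v=0, w=0, x=1, y=1: formula gives 1, φ = 1 ✓
  …
  u=0, v=1, w=0, x=0, y=0: formula gives 1, but φ = 0 ✗
Row (0,1,0,0,0) is a counterexample, so the formula is not equivalent to φ.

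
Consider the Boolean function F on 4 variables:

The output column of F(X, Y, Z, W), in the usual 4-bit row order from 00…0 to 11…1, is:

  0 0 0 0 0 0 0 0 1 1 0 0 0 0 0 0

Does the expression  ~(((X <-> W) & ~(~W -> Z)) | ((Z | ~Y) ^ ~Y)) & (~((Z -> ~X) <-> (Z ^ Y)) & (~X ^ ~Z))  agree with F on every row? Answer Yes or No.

Test each input against both F and the formula:
  X=0, Y=0, Z=0, W=0: formula gives 0, F = 0 ✓
  X=0, Y=0, Z=0, W=1: formula gives 0, F = 0 ✓
  X=0, Y=0, Z=1, W=0: formula gives 0, F = 0 ✓
  X=0, Y=0, Z=1, W=1: formula gives 0, F = 0 ✓
  …and likewise for the remaining 12 rows.
No disagreement on any input; they are logically equivalent.

Yes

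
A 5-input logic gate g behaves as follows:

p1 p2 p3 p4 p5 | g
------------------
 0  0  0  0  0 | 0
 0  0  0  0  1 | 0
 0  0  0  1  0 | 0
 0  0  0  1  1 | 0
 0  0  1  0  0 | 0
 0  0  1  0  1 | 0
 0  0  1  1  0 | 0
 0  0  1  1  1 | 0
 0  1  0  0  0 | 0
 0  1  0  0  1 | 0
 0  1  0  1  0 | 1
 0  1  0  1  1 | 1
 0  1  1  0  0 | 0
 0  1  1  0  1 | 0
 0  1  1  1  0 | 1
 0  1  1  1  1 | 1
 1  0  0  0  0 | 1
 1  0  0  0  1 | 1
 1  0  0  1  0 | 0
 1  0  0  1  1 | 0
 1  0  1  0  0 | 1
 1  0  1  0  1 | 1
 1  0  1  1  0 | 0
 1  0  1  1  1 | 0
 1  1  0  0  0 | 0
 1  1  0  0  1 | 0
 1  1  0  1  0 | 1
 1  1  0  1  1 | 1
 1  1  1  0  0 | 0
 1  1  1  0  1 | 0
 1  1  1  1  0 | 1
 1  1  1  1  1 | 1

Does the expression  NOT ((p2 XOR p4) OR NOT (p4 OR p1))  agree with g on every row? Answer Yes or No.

Test each input against both g and the formula:
  p1=0, p2=0, p3=0, p4=0, p5=0: formula gives 0, g = 0 ✓
  p1=0, p2=0, p3=0, p4=0, p5=1: formula gives 0, g = 0 ✓
  p1=0, p2=0, p3=0, p4=1, p5=0: formula gives 0, g = 0 ✓
  p1=0, p2=0, p3=0, p4=1, p5=1: formula gives 0, g = 0 ✓
  …and likewise for the remaining 28 rows.
No disagreement on any input; they are logically equivalent.

Yes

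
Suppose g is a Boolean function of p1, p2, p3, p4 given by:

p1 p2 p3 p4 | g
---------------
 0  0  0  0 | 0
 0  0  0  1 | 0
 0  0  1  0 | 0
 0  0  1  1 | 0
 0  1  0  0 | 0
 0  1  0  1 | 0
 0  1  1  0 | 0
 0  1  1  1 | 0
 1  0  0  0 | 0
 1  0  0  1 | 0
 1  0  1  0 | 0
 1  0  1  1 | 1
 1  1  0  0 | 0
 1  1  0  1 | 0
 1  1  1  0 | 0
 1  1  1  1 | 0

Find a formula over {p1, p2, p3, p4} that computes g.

g(p1, p2, p3, p4) = ((p1 · p2') · p3) · p4

g is 1 on exactly one input, (1,0,1,1), whose minterm is p1·¬p2·p3·p4. So g is just that conjunction.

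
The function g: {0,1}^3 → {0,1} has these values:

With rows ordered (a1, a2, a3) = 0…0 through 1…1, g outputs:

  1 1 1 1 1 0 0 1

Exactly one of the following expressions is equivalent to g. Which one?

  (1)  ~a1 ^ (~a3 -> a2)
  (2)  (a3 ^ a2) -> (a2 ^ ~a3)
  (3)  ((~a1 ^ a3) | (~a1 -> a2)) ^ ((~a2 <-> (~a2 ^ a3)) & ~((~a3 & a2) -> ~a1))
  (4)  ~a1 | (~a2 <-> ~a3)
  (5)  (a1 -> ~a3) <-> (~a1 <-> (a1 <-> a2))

4

(1): at (0,0,1) it gives 0, but g = 1 — eliminated.
(2): at (0,0,1) it gives 0, but g = 1 — eliminated.
(3): at (0,0,1) it gives 0, but g = 1 — eliminated.
(5): at (0,1,0) it gives 0, but g = 1 — eliminated.
Only (4) survives; checking it on all 8 rows confirms it matches g.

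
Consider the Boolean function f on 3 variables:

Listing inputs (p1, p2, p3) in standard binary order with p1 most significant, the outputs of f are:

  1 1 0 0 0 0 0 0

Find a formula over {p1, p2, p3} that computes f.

The 1-rows are (0,0,0), (0,0,1). Each contributes one minterm — ¬p1·¬p2·¬p3; ¬p1·¬p2·p3 — and their disjunction is a sum-of-products form of f.

f(p1, p2, p3) = ((p1' · p2') · p3') + ((p1' · p2') · p3)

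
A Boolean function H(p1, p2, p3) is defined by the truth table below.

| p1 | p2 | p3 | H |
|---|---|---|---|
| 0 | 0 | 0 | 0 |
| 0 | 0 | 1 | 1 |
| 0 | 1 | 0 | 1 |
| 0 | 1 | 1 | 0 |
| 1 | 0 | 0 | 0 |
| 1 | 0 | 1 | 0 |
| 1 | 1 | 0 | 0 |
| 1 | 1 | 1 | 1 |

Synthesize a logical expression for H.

H(p1, p2, p3) = (((not p1 and not p2) and p3) or ((not p1 and p2) and not p3)) or ((p1 and p2) and p3)

The 1-rows are (0,0,1), (0,1,0), (1,1,1). Each contributes one minterm — ¬p1·¬p2·p3; ¬p1·p2·¬p3; p1·p2·p3 — and their disjunction is a sum-of-products form of H.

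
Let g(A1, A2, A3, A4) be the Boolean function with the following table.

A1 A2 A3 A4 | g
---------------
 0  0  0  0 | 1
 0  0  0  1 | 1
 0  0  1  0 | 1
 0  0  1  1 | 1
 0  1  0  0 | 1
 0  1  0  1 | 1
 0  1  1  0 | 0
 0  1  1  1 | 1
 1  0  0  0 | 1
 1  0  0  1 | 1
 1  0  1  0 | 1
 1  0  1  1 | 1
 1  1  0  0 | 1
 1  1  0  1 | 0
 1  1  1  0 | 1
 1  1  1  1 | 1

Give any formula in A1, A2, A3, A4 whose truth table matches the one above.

g(A1, A2, A3, A4) = not ((((not A1 and A2) and A3) and not A4) or (((A1 and A2) and not A3) and A4))

There are just 2 zero rows: (0,1,1,0), (1,1,0,1). Their minterms are ¬A1·A2·A3·¬A4, A1·A2·¬A3·A4; the OR of those covers precisely the 0-outputs, and negating it yields g.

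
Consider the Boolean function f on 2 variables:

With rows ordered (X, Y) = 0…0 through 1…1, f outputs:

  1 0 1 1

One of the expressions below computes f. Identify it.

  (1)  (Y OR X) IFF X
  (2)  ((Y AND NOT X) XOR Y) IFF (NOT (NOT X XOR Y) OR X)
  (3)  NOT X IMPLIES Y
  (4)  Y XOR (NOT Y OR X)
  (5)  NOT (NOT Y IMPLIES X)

1

(2) fails at (1,0): the formula yields 0, f is 1.
(3) fails at (0,0): the formula yields 0, f is 1.
(4) fails at (0,1): the formula yields 1, f is 0.
(5) fails at (1,0): the formula yields 0, f is 1.
That leaves (1). Evaluating it on every row reproduces the table of f exactly.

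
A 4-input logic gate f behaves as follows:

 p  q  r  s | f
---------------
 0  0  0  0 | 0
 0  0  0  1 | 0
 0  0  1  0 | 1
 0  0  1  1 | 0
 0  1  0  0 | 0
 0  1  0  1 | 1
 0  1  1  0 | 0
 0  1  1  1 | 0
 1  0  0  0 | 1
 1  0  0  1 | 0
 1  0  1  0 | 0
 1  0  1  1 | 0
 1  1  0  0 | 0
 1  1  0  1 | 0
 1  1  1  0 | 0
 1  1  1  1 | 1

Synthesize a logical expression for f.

Collect the rows where f=1 — (0,0,1,0), (0,1,0,1), (1,0,0,0), (1,1,1,1) — and write one minterm per row: ¬p·¬q·r·¬s, ¬p·q·¬r·s, p·¬q·¬r·¬s, p·q·r·s. Their union (logical OR) reproduces the table exactly.

f(p, q, r, s) = (((((NOT p AND NOT q) AND r) AND NOT s) OR (((NOT p AND q) AND NOT r) AND s)) OR (((p AND NOT q) AND NOT r) AND NOT s)) OR (((p AND q) AND r) AND s)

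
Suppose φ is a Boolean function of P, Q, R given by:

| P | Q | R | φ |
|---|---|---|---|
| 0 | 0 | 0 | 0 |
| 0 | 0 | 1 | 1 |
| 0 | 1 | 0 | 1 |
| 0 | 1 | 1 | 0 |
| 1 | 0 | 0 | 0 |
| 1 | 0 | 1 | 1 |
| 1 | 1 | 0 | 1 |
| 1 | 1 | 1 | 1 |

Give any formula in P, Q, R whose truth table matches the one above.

The 0-rows are (0,0,0), (0,1,1), (1,0,0). Take each as a conjunction (¬P·¬Q·¬R, ¬P·Q·R, P·¬Q·¬R), form their disjunction, and complement — that gives a formula that is 1 everywhere φ is.

φ(P, Q, R) = ((((P' · Q') · R') + ((P' · Q) · R)) + ((P · Q') · R'))'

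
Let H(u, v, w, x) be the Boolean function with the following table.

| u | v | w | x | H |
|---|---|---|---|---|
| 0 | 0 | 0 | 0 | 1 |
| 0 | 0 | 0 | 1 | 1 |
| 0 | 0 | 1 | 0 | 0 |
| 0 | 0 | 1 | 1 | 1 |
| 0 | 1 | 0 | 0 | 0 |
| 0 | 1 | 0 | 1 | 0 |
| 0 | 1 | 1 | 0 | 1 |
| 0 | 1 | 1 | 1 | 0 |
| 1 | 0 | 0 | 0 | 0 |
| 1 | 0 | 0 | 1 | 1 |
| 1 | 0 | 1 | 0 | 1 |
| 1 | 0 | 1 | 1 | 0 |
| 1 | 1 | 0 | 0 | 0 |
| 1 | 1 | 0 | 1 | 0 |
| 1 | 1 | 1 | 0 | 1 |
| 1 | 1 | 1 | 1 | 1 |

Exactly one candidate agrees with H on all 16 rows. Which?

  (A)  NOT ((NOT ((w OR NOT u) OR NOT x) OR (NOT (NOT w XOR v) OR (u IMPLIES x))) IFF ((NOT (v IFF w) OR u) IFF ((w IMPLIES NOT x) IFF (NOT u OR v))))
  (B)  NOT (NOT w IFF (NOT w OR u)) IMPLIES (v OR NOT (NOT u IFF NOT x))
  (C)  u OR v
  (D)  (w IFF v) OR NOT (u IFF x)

A

(B) disagrees with H on (0,0,1,0) (formula → 1, table → 0); rule it out.
(C) disagrees with H on (0,0,0,0) (formula → 0, table → 1); rule it out.
(D) disagrees with H on (0,1,0,1) (formula → 1, table → 0); rule it out.
(A) is the remaining candidate, and it agrees with H on all 16 inputs.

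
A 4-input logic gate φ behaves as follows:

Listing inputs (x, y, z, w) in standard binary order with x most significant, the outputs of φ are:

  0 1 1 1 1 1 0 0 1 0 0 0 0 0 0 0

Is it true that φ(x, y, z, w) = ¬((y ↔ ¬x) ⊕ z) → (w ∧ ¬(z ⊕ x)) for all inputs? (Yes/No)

Check the formula against φ row by row:
  x=0, y=0, z=0, w=0: formula gives 0, φ = 0 ✓
  x=0, y=0, z=0, w=1: formula gives 1, φ = 1 ✓
  x=0, y=0, z=1, w=0: formula gives 1, φ = 1 ✓
  x=0, y=0, z=1, w=1: formula gives 1, φ = 1 ✓
  …
  x=1, y=0, z=0, w=1: formula gives 1, but φ = 0 ✗
A single disagreement suffices: at (1,0,0,1) they differ, so the formula does not compute φ.

No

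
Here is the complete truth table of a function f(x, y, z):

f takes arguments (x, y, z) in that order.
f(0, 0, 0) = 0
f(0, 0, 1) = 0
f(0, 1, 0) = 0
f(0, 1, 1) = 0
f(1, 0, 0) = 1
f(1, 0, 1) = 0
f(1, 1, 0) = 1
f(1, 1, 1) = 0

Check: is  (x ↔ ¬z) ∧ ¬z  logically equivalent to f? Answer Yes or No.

Yes

Evaluate (x ↔ ¬z) ∧ ¬z on each row and compare to f:
  x=0, y=0, z=0: formula gives 0, f = 0 ✓
  x=0, y=0, z=1: formula gives 0, f = 0 ✓
  x=0, y=1, z=0: formula gives 0, f = 0 ✓
  x=0, y=1, z=1: formula gives 0, f = 0 ✓
  x=1, y=0, z=0: formula gives 1, f = 1 ✓
  … (the remaining 3 rows also agree.)
All 8 rows match — the expression computes f exactly.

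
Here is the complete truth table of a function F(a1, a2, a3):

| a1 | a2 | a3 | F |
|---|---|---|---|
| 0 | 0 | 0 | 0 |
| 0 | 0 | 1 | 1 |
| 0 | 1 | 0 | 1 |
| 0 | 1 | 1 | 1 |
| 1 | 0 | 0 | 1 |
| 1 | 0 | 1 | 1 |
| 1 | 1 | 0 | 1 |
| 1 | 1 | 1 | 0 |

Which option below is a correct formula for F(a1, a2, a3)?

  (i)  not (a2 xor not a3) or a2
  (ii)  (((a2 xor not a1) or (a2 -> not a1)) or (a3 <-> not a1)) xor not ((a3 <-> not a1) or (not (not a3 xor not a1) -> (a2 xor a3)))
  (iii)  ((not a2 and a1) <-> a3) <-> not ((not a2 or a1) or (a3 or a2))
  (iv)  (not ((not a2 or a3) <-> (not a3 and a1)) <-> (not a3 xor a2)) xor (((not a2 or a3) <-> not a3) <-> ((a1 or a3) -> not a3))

ii

(i) disagrees with F on (1,0,0) (formula → 0, table → 1); rule it out.
(iii) disagrees with F on (0,1,0) (formula → 0, table → 1); rule it out.
(iv) disagrees with F on (0,1,1) (formula → 0, table → 1); rule it out.
That leaves (ii). Evaluating it on every row reproduces the table of F exactly.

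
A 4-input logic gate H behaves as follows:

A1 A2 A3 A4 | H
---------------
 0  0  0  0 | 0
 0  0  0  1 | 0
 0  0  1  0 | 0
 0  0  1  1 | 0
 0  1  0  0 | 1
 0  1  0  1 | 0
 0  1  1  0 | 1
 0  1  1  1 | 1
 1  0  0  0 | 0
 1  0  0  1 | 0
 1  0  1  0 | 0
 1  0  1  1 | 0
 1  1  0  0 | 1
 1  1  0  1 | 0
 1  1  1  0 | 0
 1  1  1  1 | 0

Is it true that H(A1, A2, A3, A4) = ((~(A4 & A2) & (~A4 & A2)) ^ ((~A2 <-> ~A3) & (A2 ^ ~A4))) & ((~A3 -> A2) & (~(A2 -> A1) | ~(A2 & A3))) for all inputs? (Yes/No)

Yes

Evaluate ((~(A4 & A2) & (~A4 & A2)) ^ ((~A2 <-> ~A3) & (A2 ^ ~A4))) & ((~A3 -> A2) & (~(A2 -> A1) | ~(A2 & A3))) on each row and compare to H:
  A1=0, A2=0, A3=0, A4=0: formula gives 0, H = 0 ✓
  A1=0, A2=0, A3=0, A4=1: formula gives 0, H = 0 ✓
  A1=0, A2=0, A3=1, A4=0: formula gives 0, H = 0 ✓
  A1=0, A2=0, A3=1, A4=1: formula gives 0, H = 0 ✓
  …and likewise for the remaining 12 rows.
Every row agrees, so the formula is equivalent.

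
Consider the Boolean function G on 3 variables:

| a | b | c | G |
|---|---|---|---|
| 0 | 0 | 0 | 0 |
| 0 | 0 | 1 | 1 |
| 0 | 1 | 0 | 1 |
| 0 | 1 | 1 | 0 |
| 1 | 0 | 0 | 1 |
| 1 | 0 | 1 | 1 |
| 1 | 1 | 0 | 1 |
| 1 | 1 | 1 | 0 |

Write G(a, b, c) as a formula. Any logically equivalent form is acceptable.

There are just 3 zero rows: (0,0,0), (0,1,1), (1,1,1). Their minterms are ¬a·¬b·¬c, ¬a·b·c, a·b·c; the OR of those covers precisely the 0-outputs, and negating it yields G.

G(a, b, c) = not ((((not a and not b) and not c) or ((not a and b) and c)) or ((a and b) and c))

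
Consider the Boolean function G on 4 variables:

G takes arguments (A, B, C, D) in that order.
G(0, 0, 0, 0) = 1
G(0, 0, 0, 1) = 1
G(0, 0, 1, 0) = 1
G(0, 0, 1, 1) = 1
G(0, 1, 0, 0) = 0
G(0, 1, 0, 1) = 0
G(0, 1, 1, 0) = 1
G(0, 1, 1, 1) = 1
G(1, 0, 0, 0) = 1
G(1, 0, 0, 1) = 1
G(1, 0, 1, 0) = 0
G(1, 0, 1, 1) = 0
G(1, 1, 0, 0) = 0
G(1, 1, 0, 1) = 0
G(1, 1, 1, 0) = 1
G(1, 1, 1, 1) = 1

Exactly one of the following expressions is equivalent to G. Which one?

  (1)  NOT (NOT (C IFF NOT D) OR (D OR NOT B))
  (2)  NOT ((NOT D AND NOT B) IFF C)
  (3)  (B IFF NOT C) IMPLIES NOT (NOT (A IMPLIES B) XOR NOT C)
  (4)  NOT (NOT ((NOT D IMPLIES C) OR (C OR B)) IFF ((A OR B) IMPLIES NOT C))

3

(1) fails at (0,0,0,0): the formula yields 0, G is 1.
(2) fails at (0,0,0,1): the formula yields 0, G is 1.
(4) fails at (0,0,0,0): the formula yields 0, G is 1.
Only (3) survives; checking it on all 16 rows confirms it matches G.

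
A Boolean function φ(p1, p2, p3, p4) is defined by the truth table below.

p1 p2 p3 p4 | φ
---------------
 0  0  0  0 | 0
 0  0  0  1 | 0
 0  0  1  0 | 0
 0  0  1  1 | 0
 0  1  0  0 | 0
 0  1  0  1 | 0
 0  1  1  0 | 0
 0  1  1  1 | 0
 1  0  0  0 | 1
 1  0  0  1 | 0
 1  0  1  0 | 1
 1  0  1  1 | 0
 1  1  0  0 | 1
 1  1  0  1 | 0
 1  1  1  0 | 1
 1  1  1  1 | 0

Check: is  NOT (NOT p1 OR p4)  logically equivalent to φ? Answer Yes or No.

Test each input against both φ and the formula:
  p1=0, p2=0, p3=0, p4=0: formula gives 0, φ = 0 ✓
  p1=0, p2=0, p3=0, p4=1: formula gives 0, φ = 0 ✓
  p1=0, p2=0, p3=1, p4=0: formula gives 0, φ = 0 ✓
  p1=0, p2=0, p3=1, p4=1: formula gives 0, φ = 0 ✓
  … (the remaining 12 rows also agree.)
All 16 rows match — the expression computes φ exactly.

Yes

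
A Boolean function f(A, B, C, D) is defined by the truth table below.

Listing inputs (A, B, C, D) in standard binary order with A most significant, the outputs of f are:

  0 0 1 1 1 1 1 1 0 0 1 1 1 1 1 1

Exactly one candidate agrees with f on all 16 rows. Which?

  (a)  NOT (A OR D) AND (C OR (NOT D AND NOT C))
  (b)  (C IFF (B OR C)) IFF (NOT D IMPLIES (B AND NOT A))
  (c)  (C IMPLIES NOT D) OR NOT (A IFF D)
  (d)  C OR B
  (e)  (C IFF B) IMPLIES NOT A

(a) fails at (0,0,0,0): the formula yields 1, f is 0.
(b) fails at (0,0,0,1): the formula yields 1, f is 0.
(c) fails at (0,0,0,0): the formula yields 1, f is 0.
(e) fails at (0,0,0,0): the formula yields 1, f is 0.
(d) is the remaining candidate, and it agrees with f on all 16 inputs.

d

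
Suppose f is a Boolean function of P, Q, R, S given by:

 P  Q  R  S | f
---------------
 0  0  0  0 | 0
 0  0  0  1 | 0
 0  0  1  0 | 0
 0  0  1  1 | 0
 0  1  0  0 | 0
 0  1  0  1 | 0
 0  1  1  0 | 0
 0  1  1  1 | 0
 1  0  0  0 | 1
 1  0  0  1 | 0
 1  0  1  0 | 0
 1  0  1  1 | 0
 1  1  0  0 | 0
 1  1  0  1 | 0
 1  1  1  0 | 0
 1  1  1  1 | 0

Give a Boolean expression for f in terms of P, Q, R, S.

f is 1 on exactly one input, (1,0,0,0), whose minterm is P·¬Q·¬R·¬S. So f is just that conjunction.

f(P, Q, R, S) = ((P and not Q) and not R) and not S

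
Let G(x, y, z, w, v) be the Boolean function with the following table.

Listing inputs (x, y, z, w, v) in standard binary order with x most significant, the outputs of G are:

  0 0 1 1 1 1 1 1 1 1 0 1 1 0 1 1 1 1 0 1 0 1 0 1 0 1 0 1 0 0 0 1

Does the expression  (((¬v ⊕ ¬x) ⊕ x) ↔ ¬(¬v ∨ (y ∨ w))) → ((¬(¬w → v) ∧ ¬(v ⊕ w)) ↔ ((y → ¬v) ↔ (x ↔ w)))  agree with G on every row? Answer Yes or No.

Check the formula against G row by row:
  x=0, y=0, z=0, w=0, v=0: formula gives 1, but G = 0 ✗
A single disagreement suffices: at (0,0,0,0,0) they differ, so the formula does not compute G.

No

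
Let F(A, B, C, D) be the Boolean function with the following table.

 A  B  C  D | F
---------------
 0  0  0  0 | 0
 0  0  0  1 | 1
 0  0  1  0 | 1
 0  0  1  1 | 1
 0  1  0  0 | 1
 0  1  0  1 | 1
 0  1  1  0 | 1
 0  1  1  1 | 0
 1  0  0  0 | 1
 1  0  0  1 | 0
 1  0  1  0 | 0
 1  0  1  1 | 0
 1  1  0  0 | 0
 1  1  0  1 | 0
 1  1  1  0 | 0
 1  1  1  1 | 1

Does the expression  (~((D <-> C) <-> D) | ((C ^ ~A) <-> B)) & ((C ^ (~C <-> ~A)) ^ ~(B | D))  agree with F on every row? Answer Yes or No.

No

Evaluate (~((D <-> C) <-> D) | ((C ^ ~A) <-> B)) & ((C ^ (~C <-> ~A)) ^ ~(B | D)) on each row and compare to F:
  A=0, B=0, C=0, D=0: formula gives 0, F = 0 ✓
  A=0, B=0, C=0, D=1: formula gives 1, F = 1 ✓
  A=0, B=0, C=1, D=0: formula gives 0, but F = 1 ✗
Since they disagree at (0,0,1,0), the expression is not a correct formula for F.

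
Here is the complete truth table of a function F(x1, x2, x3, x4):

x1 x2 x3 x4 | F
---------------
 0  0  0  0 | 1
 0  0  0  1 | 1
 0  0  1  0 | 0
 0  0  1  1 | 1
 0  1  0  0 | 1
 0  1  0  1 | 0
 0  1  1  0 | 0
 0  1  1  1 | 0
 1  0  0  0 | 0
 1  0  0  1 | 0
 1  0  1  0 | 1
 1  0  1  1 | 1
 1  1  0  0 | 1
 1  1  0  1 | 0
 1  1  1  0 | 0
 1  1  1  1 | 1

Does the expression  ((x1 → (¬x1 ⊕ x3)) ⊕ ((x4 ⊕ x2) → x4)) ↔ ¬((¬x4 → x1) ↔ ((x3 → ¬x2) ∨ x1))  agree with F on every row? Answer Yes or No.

No

Test each input against both F and the formula:
  x1=0, x2=0, x3=0, x4=0: formula gives 0, but F = 1 ✗
Since they disagree at (0,0,0,0), the expression is not a correct formula for F.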